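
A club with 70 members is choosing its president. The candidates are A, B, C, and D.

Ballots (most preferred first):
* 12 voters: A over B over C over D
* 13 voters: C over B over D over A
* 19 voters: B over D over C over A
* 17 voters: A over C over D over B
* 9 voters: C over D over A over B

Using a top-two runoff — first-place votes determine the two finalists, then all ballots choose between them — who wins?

Round 1 first-place votes: A 29, B 19, C 22, D 0. A and C advance.
Runoff: A is ranked above C on 29 ballots, C above A on 41.

C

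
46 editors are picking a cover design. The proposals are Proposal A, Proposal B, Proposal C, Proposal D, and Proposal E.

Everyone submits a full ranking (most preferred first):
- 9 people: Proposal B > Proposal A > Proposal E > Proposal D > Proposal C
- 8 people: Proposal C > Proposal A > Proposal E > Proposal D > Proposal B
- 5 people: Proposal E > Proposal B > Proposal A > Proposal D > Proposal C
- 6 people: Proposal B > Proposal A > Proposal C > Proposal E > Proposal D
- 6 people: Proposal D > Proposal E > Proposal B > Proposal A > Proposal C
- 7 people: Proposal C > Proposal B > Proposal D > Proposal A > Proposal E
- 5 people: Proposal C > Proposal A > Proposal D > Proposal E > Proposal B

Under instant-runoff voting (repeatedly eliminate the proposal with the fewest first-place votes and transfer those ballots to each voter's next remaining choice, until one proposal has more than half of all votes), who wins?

Round 1: Proposal A 0, Proposal B 15, Proposal C 20, Proposal D 6, Proposal E 5. Proposal A eliminated.
Round 2: Proposal B 15, Proposal C 20, Proposal D 6, Proposal E 5. Proposal E eliminated.
Round 3: Proposal B 20, Proposal C 20, Proposal D 6. Proposal D eliminated.
Round 4: Proposal B 26, Proposal C 20. Proposal B has a majority (≥24).

Proposal B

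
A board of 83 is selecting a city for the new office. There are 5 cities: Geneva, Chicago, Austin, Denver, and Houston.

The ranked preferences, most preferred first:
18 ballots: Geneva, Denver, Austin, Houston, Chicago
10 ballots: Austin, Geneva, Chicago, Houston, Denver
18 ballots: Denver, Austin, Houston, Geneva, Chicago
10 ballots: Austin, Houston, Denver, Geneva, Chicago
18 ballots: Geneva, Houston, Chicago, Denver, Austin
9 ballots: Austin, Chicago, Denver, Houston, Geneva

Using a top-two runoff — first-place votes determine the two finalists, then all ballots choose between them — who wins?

Round 1 first-place votes: Geneva 36, Chicago 0, Austin 29, Denver 18, Houston 0. Geneva and Austin advance.
Runoff: Geneva is ranked above Austin on 36 ballots, Austin above Geneva on 47.

Austin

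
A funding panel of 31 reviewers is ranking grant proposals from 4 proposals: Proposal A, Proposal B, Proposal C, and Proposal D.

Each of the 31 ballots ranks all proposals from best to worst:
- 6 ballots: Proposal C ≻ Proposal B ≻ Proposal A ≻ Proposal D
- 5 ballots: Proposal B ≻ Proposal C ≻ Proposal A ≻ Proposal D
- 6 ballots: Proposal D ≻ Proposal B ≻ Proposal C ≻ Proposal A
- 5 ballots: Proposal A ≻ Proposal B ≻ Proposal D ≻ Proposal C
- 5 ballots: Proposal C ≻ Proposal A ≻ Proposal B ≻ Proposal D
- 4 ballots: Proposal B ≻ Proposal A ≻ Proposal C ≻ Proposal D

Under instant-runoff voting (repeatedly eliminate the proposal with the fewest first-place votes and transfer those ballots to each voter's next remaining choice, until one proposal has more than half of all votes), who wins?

Round 1: Proposal A 5, Proposal B 9, Proposal C 11, Proposal D 6. Proposal A eliminated.
Round 2: Proposal B 14, Proposal C 11, Proposal D 6. Proposal D eliminated.
Round 3: Proposal B 20, Proposal C 11. Proposal B has a majority (≥16).

Proposal B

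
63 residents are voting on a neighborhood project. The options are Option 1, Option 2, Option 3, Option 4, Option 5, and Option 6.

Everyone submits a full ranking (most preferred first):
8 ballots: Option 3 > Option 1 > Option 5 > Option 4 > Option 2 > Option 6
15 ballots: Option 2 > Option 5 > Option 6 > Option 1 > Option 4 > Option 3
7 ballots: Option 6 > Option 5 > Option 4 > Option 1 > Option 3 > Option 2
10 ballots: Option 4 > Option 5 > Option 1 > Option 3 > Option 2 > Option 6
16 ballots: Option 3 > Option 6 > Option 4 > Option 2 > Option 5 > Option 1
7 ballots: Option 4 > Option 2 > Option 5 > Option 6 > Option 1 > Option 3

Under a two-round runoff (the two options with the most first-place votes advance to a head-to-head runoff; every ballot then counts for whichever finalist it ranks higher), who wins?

Option 4

Round 1 first-place votes: Option 1 0, Option 2 15, Option 3 24, Option 4 17, Option 5 0, Option 6 7. Option 3 and Option 4 advance.
Runoff: Option 3 is ranked above Option 4 on 24 ballots, Option 4 above Option 3 on 39.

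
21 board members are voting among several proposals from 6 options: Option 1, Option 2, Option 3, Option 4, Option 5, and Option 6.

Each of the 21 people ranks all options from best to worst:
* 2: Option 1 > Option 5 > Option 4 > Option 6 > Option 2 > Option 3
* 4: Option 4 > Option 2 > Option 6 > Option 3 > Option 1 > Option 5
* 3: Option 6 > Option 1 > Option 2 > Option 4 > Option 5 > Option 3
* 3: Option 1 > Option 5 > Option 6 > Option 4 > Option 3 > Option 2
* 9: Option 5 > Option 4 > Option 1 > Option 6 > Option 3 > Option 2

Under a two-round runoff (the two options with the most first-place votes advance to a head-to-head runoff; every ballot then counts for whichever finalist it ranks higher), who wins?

Round 1 first-place votes: Option 1 5, Option 2 0, Option 3 0, Option 4 4, Option 5 9, Option 6 3. Option 5 and Option 1 advance.
Runoff: Option 5 is ranked above Option 1 on 9 ballots, Option 1 above Option 5 on 12.

Option 1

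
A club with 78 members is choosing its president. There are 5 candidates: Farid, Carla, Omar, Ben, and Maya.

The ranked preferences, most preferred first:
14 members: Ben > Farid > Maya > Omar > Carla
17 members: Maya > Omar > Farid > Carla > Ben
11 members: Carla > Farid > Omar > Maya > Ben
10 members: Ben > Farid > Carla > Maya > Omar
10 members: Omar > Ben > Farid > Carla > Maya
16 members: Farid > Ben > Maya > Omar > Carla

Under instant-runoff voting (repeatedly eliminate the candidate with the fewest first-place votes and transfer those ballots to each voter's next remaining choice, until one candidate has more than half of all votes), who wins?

Round 1: Farid 16, Carla 11, Omar 10, Ben 24, Maya 17. Omar eliminated.
Round 2: Farid 16, Carla 11, Ben 34, Maya 17. Carla eliminated.
Round 3: Farid 27, Ben 34, Maya 17. Maya eliminated.
Round 4: Farid 44, Ben 34. Farid has a majority (≥40).

Farid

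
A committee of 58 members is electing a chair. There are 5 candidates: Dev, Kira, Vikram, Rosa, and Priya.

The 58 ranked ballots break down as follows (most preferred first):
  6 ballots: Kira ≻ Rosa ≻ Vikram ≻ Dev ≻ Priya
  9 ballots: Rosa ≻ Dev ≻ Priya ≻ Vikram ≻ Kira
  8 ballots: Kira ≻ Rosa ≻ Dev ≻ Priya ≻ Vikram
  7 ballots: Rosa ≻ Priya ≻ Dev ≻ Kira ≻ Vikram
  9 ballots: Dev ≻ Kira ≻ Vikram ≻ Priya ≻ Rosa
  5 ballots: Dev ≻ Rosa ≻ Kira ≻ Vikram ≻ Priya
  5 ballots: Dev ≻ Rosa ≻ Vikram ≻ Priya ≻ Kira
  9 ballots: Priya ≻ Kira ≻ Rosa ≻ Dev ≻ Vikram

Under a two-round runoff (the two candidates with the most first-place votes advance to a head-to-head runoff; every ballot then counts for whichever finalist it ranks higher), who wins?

Rosa

Round 1 first-place votes: Dev 19, Kira 14, Vikram 0, Rosa 16, Priya 9. Dev and Rosa advance.
Runoff: Dev is ranked above Rosa on 19 ballots, Rosa above Dev on 39.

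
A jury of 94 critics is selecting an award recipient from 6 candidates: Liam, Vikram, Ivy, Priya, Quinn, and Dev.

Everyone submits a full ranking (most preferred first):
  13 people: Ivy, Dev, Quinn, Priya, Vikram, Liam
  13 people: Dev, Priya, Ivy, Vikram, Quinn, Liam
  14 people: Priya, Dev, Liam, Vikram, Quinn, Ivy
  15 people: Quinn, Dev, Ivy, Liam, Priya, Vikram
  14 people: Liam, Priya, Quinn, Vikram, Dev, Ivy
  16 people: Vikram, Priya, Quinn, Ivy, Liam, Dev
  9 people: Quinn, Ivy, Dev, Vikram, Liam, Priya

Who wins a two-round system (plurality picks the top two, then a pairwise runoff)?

Round 1 first-place votes: Liam 14, Vikram 16, Ivy 13, Priya 14, Quinn 24, Dev 13. Quinn and Vikram advance.
Runoff: Quinn is ranked above Vikram on 51 ballots, Vikram above Quinn on 43.

Quinn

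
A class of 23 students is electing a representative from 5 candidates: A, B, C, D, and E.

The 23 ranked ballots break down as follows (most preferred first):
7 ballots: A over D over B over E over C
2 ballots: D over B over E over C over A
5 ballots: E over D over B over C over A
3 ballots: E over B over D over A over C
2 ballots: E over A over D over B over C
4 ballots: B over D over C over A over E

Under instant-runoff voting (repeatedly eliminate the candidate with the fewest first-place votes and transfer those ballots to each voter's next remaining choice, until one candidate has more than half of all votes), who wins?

E

Round 1: A 7, B 4, C 0, D 2, E 10. C eliminated.
Round 2: A 7, B 4, D 2, E 10. D eliminated.
Round 3: A 7, B 6, E 10. B eliminated.
Round 4: A 11, E 12. E has a majority (≥12).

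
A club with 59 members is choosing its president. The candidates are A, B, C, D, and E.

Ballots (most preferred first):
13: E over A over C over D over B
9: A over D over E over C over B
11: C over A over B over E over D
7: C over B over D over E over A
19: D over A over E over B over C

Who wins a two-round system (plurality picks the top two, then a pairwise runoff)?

C

Round 1 first-place votes: A 9, B 0, C 18, D 19, E 13. D and C advance.
Runoff: D is ranked above C on 28 ballots, C above D on 31.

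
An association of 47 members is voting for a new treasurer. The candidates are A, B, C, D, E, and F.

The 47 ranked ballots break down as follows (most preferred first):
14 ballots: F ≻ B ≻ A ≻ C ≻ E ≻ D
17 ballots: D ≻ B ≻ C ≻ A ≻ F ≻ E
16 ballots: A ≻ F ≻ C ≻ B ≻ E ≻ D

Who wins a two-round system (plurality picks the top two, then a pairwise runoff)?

Round 1 first-place votes: A 16, B 0, C 0, D 17, E 0, F 14. D and A advance.
Runoff: D is ranked above A on 17 ballots, A above D on 30.

A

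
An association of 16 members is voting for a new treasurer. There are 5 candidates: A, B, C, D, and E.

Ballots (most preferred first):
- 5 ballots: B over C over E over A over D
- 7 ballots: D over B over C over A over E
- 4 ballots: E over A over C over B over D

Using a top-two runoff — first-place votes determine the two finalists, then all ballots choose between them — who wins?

Round 1 first-place votes: A 0, B 5, C 0, D 7, E 4. D and B advance.
Runoff: D is ranked above B on 7 ballots, B above D on 9.

B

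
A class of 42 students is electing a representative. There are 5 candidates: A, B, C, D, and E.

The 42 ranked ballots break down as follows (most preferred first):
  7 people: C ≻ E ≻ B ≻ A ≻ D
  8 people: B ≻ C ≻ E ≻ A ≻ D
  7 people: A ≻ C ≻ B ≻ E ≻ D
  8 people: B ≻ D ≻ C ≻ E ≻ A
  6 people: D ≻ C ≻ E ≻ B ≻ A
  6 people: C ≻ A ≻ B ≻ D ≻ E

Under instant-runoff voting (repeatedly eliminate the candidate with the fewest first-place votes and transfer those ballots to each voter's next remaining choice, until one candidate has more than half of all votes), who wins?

C

Round 1: A 7, B 16, C 13, D 6, E 0. E eliminated.
Round 2: A 7, B 16, C 13, D 6. D eliminated.
Round 3: A 7, B 16, C 19. A eliminated.
Round 4: B 16, C 26. C has a majority (≥22).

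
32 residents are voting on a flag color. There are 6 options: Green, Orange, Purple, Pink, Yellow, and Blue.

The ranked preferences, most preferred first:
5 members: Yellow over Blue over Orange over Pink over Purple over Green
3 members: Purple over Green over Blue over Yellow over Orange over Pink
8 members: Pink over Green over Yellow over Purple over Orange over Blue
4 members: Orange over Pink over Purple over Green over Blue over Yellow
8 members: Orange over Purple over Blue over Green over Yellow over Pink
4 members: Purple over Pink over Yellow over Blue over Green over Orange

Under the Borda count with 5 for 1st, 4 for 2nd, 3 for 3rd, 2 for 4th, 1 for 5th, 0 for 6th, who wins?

Purple

Green: 5×0 + 3×4 + 8×4 + 4×2 + 8×2 + 4×1 = 72
Orange: 5×3 + 3×1 + 8×1 + 4×5 + 8×5 + 4×0 = 86
Purple: 5×1 + 3×5 + 8×2 + 4×3 + 8×4 + 4×5 = 100
Pink: 5×2 + 3×0 + 8×5 + 4×4 + 8×0 + 4×4 = 82
Yellow: 5×5 + 3×2 + 8×3 + 4×0 + 8×1 + 4×3 = 75
Blue: 5×4 + 3×3 + 8×0 + 4×1 + 8×3 + 4×2 = 65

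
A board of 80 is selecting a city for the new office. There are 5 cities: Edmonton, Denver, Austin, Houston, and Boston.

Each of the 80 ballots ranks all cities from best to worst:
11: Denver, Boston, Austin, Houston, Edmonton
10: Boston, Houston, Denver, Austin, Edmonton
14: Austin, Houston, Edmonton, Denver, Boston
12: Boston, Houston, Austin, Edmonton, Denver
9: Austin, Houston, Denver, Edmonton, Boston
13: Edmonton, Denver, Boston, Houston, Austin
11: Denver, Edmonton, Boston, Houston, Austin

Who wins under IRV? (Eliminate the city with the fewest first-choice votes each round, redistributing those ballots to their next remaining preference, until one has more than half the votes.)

Denver

Round 1: Edmonton 13, Denver 22, Austin 23, Houston 0, Boston 22. Houston eliminated.
Round 2: Edmonton 13, Denver 22, Austin 23, Boston 22. Edmonton eliminated.
Round 3: Denver 35, Austin 23, Boston 22. Boston eliminated.
Round 4: Denver 45, Austin 35. Denver has a majority (≥41).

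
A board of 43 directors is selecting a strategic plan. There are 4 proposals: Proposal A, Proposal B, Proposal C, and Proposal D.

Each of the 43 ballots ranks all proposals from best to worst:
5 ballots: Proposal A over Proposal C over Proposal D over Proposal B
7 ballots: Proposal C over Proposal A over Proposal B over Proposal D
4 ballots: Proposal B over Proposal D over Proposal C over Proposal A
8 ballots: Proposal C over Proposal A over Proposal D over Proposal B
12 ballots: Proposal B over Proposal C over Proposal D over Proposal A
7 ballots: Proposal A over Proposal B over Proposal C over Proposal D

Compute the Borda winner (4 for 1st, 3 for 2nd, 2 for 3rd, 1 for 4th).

Proposal A: 5×4 + 7×3 + 4×1 + 8×3 + 12×1 + 7×4 = 109
Proposal B: 5×1 + 7×2 + 4×4 + 8×1 + 12×4 + 7×3 = 112
Proposal C: 5×3 + 7×4 + 4×2 + 8×4 + 12×3 + 7×2 = 133
Proposal D: 5×2 + 7×1 + 4×3 + 8×2 + 12×2 + 7×1 = 76

Proposal C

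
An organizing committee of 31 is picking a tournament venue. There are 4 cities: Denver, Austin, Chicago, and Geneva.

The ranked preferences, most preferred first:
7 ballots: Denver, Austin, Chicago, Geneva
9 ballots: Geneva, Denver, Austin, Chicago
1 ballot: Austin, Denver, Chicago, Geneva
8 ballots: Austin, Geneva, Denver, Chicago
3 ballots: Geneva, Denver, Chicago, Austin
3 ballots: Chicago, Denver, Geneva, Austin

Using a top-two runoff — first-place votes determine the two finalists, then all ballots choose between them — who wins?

Austin

Round 1 first-place votes: Denver 7, Austin 9, Chicago 3, Geneva 12. Geneva and Austin advance.
Runoff: Geneva is ranked above Austin on 15 ballots, Austin above Geneva on 16.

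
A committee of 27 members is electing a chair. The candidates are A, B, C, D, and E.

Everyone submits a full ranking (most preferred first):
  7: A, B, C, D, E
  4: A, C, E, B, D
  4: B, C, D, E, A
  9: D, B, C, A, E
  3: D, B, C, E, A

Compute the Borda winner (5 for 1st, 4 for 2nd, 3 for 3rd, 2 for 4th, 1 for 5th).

B

A: 7×5 + 4×5 + 4×1 + 9×2 + 3×1 = 80
B: 7×4 + 4×2 + 4×5 + 9×4 + 3×4 = 104
C: 7×3 + 4×4 + 4×4 + 9×3 + 3×3 = 89
D: 7×2 + 4×1 + 4×3 + 9×5 + 3×5 = 90
E: 7×1 + 4×3 + 4×2 + 9×1 + 3×2 = 42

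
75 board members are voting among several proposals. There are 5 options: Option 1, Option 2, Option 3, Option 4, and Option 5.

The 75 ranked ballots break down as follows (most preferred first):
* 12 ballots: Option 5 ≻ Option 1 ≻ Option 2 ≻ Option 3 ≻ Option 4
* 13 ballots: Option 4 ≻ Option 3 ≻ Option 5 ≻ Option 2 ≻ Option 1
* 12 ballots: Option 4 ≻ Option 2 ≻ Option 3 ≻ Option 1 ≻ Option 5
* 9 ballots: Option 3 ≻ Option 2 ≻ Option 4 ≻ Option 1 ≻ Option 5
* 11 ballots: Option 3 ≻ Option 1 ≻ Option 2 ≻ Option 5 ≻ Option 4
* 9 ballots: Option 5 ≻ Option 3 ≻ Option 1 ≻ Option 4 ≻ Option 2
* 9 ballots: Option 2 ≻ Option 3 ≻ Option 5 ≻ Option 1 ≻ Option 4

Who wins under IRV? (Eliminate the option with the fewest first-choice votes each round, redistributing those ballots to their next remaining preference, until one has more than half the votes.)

Round 1: Option 1 0, Option 2 9, Option 3 20, Option 4 25, Option 5 21. Option 1 eliminated.
Round 2: Option 2 9, Option 3 20, Option 4 25, Option 5 21. Option 2 eliminated.
Round 3: Option 3 29, Option 4 25, Option 5 21. Option 5 eliminated.
Round 4: Option 3 50, Option 4 25. Option 3 has a majority (≥38).

Option 3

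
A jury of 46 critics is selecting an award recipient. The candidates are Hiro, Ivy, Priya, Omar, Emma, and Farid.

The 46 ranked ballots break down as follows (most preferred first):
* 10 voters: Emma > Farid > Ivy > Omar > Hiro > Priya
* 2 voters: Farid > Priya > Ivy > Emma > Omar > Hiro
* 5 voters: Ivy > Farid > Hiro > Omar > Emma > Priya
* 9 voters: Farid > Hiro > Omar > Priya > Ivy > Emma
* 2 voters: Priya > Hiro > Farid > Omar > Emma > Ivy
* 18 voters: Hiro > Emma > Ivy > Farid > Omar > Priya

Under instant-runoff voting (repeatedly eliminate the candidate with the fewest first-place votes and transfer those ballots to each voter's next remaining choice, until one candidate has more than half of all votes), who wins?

Farid

Round 1: Hiro 18, Ivy 5, Priya 2, Omar 0, Emma 10, Farid 11. Omar eliminated.
Round 2: Hiro 18, Ivy 5, Priya 2, Emma 10, Farid 11. Priya eliminated.
Round 3: Hiro 20, Ivy 5, Emma 10, Farid 11. Ivy eliminated.
Round 4: Hiro 20, Emma 10, Farid 16. Emma eliminated.
Round 5: Hiro 20, Farid 26. Farid has a majority (≥24).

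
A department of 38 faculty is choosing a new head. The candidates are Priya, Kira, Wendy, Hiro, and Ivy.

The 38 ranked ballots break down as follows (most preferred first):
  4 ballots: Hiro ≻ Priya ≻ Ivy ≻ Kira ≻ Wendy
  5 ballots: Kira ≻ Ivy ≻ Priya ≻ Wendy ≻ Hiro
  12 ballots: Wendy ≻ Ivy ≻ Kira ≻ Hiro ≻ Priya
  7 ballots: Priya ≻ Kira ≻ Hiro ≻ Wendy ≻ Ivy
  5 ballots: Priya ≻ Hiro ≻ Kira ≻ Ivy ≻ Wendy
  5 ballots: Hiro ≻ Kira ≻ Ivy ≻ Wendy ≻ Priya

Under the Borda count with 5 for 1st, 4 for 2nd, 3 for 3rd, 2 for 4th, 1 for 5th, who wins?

Kira

Priya: 4×4 + 5×3 + 12×1 + 7×5 + 5×5 + 5×1 = 108
Kira: 4×2 + 5×5 + 12×3 + 7×4 + 5×3 + 5×4 = 132
Wendy: 4×1 + 5×2 + 12×5 + 7×2 + 5×1 + 5×2 = 103
Hiro: 4×5 + 5×1 + 12×2 + 7×3 + 5×4 + 5×5 = 115
Ivy: 4×3 + 5×4 + 12×4 + 7×1 + 5×2 + 5×3 = 112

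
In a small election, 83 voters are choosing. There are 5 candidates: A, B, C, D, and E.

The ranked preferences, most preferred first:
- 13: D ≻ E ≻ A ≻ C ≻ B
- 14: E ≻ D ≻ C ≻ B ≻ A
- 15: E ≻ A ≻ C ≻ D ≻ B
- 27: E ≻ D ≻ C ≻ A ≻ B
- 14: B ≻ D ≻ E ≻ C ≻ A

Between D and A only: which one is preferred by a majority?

D

D is ranked above A on 68 ballots; A above D on 15.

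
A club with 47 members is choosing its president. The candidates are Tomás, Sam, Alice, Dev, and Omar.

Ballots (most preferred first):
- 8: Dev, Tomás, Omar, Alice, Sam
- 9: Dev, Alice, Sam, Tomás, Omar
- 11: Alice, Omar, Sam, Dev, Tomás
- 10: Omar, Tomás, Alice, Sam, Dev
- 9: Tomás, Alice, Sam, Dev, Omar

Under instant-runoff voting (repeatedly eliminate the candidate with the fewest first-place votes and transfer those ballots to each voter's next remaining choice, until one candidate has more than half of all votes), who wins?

Round 1: Tomás 9, Sam 0, Alice 11, Dev 17, Omar 10. Sam eliminated.
Round 2: Tomás 9, Alice 11, Dev 17, Omar 10. Tomás eliminated.
Round 3: Alice 20, Dev 17, Omar 10. Omar eliminated.
Round 4: Alice 30, Dev 17. Alice has a majority (≥24).

Alice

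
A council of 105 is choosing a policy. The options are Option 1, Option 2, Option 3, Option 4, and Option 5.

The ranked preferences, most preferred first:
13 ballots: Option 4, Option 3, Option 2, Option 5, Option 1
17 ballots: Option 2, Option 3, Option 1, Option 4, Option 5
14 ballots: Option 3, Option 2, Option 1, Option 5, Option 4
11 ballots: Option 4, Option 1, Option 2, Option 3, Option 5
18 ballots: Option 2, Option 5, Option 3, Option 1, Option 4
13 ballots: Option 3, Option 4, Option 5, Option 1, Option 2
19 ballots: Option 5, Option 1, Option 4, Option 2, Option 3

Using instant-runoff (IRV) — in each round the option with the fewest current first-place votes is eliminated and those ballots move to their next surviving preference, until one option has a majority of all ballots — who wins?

Option 4

Round 1: Option 1 0, Option 2 35, Option 3 27, Option 4 24, Option 5 19. Option 1 eliminated.
Round 2: Option 2 35, Option 3 27, Option 4 24, Option 5 19. Option 5 eliminated.
Round 3: Option 2 35, Option 3 27, Option 4 43. Option 3 eliminated.
Round 4: Option 2 49, Option 4 56. Option 4 has a majority (≥53).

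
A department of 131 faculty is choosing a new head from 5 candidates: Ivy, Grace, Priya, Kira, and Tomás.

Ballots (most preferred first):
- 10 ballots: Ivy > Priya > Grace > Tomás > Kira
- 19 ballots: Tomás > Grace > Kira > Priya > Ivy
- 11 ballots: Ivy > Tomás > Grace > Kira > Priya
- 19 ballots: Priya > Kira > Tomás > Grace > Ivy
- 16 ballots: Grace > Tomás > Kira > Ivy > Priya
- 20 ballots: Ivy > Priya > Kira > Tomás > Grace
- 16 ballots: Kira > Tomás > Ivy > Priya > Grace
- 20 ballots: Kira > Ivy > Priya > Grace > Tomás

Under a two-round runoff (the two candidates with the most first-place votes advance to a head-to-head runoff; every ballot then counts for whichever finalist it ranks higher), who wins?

Kira

Round 1 first-place votes: Ivy 41, Grace 16, Priya 19, Kira 36, Tomás 19. Ivy and Kira advance.
Runoff: Ivy is ranked above Kira on 41 ballots, Kira above Ivy on 90.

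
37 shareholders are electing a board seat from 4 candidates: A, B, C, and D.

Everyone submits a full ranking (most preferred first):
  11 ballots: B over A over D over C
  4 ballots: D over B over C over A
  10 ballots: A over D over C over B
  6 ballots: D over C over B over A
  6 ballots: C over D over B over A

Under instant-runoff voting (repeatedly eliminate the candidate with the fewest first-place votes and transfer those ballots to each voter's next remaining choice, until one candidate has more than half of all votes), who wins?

D

Round 1: A 10, B 11, C 6, D 10. C eliminated.
Round 2: A 10, B 11, D 16. A eliminated.
Round 3: B 11, D 26. D has a majority (≥19).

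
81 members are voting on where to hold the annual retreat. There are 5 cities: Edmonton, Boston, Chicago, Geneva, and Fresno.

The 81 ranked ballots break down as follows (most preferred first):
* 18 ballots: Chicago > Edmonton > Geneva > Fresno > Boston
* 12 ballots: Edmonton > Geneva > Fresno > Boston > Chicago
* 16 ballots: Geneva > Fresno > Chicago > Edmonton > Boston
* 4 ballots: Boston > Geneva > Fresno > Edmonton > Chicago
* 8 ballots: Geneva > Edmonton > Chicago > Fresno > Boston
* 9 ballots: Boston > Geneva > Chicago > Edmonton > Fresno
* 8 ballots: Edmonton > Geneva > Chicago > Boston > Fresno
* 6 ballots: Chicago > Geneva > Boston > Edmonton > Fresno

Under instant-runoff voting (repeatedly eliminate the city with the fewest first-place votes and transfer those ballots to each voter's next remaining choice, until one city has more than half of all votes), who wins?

Geneva

Round 1: Edmonton 20, Boston 13, Chicago 24, Geneva 24, Fresno 0. Fresno eliminated.
Round 2: Edmonton 20, Boston 13, Chicago 24, Geneva 24. Boston eliminated.
Round 3: Edmonton 20, Chicago 24, Geneva 37. Edmonton eliminated.
Round 4: Chicago 24, Geneva 57. Geneva has a majority (≥41).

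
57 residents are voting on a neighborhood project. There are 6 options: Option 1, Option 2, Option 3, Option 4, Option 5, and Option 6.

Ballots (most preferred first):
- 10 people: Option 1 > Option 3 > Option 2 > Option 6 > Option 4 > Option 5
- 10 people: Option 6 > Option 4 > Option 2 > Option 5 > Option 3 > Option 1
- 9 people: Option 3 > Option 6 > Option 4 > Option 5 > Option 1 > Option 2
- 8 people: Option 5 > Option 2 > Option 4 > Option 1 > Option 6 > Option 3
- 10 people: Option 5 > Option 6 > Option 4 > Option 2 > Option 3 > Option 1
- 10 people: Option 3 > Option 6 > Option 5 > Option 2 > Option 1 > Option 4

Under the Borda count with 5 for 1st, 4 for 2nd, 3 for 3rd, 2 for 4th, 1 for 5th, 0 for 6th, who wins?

Option 6

Option 1: 10×5 + 10×0 + 9×1 + 8×2 + 10×0 + 10×1 = 85
Option 2: 10×3 + 10×3 + 9×0 + 8×4 + 10×2 + 10×2 = 132
Option 3: 10×4 + 10×1 + 9×5 + 8×0 + 10×1 + 10×5 = 155
Option 4: 10×1 + 10×4 + 9×3 + 8×3 + 10×3 + 10×0 = 131
Option 5: 10×0 + 10×2 + 9×2 + 8×5 + 10×5 + 10×3 = 158
Option 6: 10×2 + 10×5 + 9×4 + 8×1 + 10×4 + 10×4 = 194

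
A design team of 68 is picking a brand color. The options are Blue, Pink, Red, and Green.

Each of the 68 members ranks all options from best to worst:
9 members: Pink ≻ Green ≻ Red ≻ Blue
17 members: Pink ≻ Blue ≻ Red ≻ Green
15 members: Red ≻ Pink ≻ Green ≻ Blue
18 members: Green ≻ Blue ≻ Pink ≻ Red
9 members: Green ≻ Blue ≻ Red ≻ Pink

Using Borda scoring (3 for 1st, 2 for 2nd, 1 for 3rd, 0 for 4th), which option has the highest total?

Blue: 9×0 + 17×2 + 15×0 + 18×2 + 9×2 = 88
Pink: 9×3 + 17×3 + 15×2 + 18×1 + 9×0 = 126
Red: 9×1 + 17×1 + 15×3 + 18×0 + 9×1 = 80
Green: 9×2 + 17×0 + 15×1 + 18×3 + 9×3 = 114

Pink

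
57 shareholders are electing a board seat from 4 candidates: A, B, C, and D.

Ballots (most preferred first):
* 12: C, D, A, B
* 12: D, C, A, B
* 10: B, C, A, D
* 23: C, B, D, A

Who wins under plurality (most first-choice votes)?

First-place votes: A 0, B 10, C 35, D 12.

C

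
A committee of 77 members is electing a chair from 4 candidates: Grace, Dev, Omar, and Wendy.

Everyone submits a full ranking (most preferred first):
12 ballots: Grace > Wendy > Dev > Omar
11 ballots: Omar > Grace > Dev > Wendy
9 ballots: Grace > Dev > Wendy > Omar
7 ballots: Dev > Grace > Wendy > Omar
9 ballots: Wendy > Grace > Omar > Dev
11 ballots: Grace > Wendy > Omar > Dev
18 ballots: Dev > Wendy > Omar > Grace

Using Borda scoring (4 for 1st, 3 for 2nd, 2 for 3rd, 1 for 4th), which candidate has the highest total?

Grace: 12×4 + 11×3 + 9×4 + 7×3 + 9×3 + 11×4 + 18×1 = 227
Dev: 12×2 + 11×2 + 9×3 + 7×4 + 9×1 + 11×1 + 18×4 = 193
Omar: 12×1 + 11×4 + 9×1 + 7×1 + 9×2 + 11×2 + 18×2 = 148
Wendy: 12×3 + 11×1 + 9×2 + 7×2 + 9×4 + 11×3 + 18×3 = 202

Grace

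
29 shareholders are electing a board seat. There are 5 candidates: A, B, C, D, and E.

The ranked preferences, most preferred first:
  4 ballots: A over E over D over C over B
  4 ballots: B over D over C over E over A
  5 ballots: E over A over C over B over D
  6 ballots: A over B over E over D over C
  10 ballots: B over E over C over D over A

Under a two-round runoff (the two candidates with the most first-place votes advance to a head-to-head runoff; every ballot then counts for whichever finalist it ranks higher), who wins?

A

Round 1 first-place votes: A 10, B 14, C 0, D 0, E 5. B and A advance.
Runoff: B is ranked above A on 14 ballots, A above B on 15.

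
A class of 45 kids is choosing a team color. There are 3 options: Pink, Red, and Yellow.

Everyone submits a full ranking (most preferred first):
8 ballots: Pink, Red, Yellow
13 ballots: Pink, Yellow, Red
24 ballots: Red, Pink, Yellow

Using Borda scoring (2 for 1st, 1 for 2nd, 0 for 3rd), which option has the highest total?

Pink

Pink: 8×2 + 13×2 + 24×1 = 66
Red: 8×1 + 13×0 + 24×2 = 56
Yellow: 8×0 + 13×1 + 24×0 = 13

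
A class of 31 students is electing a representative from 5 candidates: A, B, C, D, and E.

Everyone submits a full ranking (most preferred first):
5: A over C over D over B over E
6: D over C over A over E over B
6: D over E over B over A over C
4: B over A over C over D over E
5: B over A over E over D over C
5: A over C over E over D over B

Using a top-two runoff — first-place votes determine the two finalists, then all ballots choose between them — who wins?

Round 1 first-place votes: A 10, B 9, C 0, D 12, E 0. D and A advance.
Runoff: D is ranked above A on 12 ballots, A above D on 19.

A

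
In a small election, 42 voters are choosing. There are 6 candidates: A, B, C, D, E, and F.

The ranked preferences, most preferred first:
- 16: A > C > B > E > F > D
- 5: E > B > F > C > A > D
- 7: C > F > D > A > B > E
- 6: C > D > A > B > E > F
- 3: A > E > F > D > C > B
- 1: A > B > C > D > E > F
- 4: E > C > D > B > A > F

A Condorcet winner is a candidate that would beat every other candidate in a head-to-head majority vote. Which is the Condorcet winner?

C vs A: 22–20
C vs B: 36–6
C vs D: 39–3
C vs E: 30–12
C vs F: 34–8
C beats every other candidate.

C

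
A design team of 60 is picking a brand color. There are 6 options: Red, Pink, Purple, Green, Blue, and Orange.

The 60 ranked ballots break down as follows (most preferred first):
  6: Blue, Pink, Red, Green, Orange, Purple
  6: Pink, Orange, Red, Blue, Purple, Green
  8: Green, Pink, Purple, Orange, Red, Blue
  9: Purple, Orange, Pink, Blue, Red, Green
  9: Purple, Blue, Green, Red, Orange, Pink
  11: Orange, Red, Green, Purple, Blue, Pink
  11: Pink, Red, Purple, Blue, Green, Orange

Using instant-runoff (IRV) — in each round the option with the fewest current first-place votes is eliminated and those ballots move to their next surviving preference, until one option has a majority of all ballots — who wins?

Pink

Round 1: Red 0, Pink 17, Purple 18, Green 8, Blue 6, Orange 11. Red eliminated.
Round 2: Pink 17, Purple 18, Green 8, Blue 6, Orange 11. Blue eliminated.
Round 3: Pink 23, Purple 18, Green 8, Orange 11. Green eliminated.
Round 4: Pink 31, Purple 18, Orange 11. Pink has a majority (≥31).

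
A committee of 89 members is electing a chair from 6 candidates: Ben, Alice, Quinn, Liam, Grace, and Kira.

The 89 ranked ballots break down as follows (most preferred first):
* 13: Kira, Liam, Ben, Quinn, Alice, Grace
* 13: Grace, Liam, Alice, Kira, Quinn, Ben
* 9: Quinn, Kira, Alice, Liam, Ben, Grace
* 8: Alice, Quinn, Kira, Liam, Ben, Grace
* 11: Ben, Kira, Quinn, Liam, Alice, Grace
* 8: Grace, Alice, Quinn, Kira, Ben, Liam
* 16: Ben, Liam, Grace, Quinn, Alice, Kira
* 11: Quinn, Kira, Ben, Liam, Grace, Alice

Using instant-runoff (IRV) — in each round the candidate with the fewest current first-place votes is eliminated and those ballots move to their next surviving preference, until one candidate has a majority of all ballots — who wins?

Round 1: Ben 27, Alice 8, Quinn 20, Liam 0, Grace 21, Kira 13. Liam eliminated.
Round 2: Ben 27, Alice 8, Quinn 20, Grace 21, Kira 13. Alice eliminated.
Round 3: Ben 27, Quinn 28, Grace 21, Kira 13. Kira eliminated.
Round 4: Ben 40, Quinn 28, Grace 21. Grace eliminated.
Round 5: Ben 40, Quinn 49. Quinn has a majority (≥45).

Quinn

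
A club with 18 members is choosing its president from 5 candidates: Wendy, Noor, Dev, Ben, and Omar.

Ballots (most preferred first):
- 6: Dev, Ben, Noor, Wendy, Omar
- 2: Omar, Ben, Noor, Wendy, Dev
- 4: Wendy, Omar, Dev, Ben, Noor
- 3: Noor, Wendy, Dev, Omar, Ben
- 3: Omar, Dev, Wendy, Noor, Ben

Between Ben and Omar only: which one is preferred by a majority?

Omar

Ben is ranked above Omar on 6 ballots; Omar above Ben on 12.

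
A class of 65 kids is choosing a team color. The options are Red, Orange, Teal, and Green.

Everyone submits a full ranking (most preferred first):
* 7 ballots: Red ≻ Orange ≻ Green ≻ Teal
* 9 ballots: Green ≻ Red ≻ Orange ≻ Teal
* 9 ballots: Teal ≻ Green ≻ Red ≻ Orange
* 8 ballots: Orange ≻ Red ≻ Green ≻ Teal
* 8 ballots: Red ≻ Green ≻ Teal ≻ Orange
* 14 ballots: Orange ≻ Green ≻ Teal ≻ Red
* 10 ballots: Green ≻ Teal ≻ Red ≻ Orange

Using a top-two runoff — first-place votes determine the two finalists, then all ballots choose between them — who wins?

Green

Round 1 first-place votes: Red 15, Orange 22, Teal 9, Green 19. Orange and Green advance.
Runoff: Orange is ranked above Green on 29 ballots, Green above Orange on 36.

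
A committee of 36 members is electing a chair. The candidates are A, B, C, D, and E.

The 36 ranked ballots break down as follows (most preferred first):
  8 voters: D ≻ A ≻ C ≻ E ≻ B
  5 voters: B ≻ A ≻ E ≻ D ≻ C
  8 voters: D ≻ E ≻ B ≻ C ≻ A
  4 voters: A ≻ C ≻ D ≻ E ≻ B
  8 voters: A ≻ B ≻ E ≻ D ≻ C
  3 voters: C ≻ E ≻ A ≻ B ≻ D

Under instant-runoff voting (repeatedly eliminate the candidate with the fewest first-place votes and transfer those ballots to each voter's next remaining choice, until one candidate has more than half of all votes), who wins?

A

Round 1: A 12, B 5, C 3, D 16, E 0. E eliminated.
Round 2: A 12, B 5, C 3, D 16. C eliminated.
Round 3: A 15, B 5, D 16. B eliminated.
Round 4: A 20, D 16. A has a majority (≥19).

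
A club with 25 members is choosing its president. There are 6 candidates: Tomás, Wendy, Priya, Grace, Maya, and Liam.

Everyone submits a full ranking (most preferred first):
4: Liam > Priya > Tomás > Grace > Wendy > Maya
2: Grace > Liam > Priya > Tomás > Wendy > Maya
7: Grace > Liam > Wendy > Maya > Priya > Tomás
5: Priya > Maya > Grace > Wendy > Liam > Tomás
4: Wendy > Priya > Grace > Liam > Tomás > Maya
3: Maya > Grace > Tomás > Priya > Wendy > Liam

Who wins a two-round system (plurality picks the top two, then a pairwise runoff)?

Priya

Round 1 first-place votes: Tomás 0, Wendy 4, Priya 5, Grace 9, Maya 3, Liam 4. Grace and Priya advance.
Runoff: Grace is ranked above Priya on 12 ballots, Priya above Grace on 13.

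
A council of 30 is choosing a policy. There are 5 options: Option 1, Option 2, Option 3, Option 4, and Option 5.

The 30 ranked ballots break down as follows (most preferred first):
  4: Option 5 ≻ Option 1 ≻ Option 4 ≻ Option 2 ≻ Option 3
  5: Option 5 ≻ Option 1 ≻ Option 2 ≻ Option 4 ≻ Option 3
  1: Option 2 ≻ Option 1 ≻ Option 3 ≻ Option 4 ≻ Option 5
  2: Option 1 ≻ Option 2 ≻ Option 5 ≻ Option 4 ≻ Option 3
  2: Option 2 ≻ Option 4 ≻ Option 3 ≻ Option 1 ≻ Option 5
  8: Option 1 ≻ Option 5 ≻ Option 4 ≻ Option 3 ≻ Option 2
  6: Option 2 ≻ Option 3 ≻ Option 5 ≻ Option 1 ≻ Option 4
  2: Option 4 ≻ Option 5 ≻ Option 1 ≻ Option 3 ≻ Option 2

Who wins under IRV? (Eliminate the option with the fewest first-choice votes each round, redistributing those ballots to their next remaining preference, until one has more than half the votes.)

Option 5

Round 1: Option 1 10, Option 2 9, Option 3 0, Option 4 2, Option 5 9. Option 3 eliminated.
Round 2: Option 1 10, Option 2 9, Option 4 2, Option 5 9. Option 4 eliminated.
Round 3: Option 1 10, Option 2 9, Option 5 11. Option 2 eliminated.
Round 4: Option 1 13, Option 5 17. Option 5 has a majority (≥16).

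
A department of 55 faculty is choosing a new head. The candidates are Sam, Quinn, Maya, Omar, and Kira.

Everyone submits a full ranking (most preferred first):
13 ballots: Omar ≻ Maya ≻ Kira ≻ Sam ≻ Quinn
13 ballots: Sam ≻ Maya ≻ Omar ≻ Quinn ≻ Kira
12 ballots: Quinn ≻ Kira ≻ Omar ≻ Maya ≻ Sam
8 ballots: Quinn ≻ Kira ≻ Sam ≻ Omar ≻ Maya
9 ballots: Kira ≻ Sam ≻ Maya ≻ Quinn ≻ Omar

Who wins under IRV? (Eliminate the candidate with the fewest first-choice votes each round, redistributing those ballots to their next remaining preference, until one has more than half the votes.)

Round 1: Sam 13, Quinn 20, Maya 0, Omar 13, Kira 9. Maya eliminated.
Round 2: Sam 13, Quinn 20, Omar 13, Kira 9. Kira eliminated.
Round 3: Sam 22, Quinn 20, Omar 13. Omar eliminated.
Round 4: Sam 35, Quinn 20. Sam has a majority (≥28).

Sam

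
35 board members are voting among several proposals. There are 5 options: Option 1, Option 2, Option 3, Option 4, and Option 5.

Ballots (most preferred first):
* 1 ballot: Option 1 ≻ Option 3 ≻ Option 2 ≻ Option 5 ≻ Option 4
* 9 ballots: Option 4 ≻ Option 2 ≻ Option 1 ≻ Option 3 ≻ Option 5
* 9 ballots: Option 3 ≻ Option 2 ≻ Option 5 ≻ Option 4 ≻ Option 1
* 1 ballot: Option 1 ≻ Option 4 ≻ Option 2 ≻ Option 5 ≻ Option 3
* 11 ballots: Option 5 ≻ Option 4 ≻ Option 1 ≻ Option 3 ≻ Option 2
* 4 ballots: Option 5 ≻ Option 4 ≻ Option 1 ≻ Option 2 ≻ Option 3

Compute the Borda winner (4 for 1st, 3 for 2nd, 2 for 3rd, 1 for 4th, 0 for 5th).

Option 1: 1×4 + 9×2 + 9×0 + 1×4 + 11×2 + 4×2 = 56
Option 2: 1×2 + 9×3 + 9×3 + 1×2 + 11×0 + 4×1 = 62
Option 3: 1×3 + 9×1 + 9×4 + 1×0 + 11×1 + 4×0 = 59
Option 4: 1×0 + 9×4 + 9×1 + 1×3 + 11×3 + 4×3 = 93
Option 5: 1×1 + 9×0 + 9×2 + 1×1 + 11×4 + 4×4 = 80

Option 4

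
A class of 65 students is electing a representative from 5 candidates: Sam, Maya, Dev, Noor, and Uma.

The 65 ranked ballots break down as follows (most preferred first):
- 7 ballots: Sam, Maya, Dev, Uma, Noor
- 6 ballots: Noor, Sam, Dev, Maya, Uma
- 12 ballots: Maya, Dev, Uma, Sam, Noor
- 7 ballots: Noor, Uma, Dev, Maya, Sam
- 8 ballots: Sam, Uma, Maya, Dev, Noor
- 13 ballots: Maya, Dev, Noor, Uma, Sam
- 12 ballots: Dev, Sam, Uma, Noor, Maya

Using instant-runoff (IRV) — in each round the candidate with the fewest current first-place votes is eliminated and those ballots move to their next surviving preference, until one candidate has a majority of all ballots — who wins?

Round 1: Sam 15, Maya 25, Dev 12, Noor 13, Uma 0. Uma eliminated.
Round 2: Sam 15, Maya 25, Dev 12, Noor 13. Dev eliminated.
Round 3: Sam 27, Maya 25, Noor 13. Noor eliminated.
Round 4: Sam 33, Maya 32. Sam has a majority (≥33).

Sam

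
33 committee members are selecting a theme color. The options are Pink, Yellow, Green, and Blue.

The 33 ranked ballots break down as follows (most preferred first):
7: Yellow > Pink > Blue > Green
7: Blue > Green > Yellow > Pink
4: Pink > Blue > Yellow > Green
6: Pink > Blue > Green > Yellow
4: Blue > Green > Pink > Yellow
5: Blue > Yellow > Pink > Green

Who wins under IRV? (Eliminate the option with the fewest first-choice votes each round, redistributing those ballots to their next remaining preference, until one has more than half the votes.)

Round 1: Pink 10, Yellow 7, Green 0, Blue 16. Green eliminated.
Round 2: Pink 10, Yellow 7, Blue 16. Yellow eliminated.
Round 3: Pink 17, Blue 16. Pink has a majority (≥17).

Pink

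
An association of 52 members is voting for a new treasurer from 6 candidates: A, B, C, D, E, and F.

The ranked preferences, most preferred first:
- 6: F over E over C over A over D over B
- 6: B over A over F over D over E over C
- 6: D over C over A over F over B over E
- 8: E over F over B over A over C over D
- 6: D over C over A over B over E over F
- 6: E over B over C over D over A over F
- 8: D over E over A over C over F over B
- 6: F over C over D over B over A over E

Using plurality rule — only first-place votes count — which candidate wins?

D

First-place votes: A 0, B 6, C 0, D 20, E 14, F 12.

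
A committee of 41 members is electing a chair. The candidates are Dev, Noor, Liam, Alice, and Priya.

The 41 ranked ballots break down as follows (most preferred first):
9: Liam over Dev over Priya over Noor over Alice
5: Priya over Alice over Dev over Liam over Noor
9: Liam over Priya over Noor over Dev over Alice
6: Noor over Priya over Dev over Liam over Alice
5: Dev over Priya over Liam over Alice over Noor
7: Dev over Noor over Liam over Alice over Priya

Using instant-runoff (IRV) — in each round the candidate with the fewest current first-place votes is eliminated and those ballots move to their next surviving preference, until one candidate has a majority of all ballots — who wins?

Dev

Round 1: Dev 12, Noor 6, Liam 18, Alice 0, Priya 5. Alice eliminated.
Round 2: Dev 12, Noor 6, Liam 18, Priya 5. Priya eliminated.
Round 3: Dev 17, Noor 6, Liam 18. Noor eliminated.
Round 4: Dev 23, Liam 18. Dev has a majority (≥21).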